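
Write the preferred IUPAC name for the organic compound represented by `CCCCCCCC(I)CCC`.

4-iodoundecane

The longest continuous carbon chain has 11 atoms, so the parent hydride is undecane.
Number the chain so that the substituent locant set {4} is lower than {8} at the first point of difference.
This places an iodo group at C-4.
Assembling the pieces gives 4-iodoundecane.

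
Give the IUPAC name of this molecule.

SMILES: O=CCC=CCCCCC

non-3-enal

The longest chain bearing the –CHO group and the multiple bond is 9 carbons long (nonane).
The highest-priority functional group is an aldehyde (terminal –CHO), so the name ends in -al.
The chain contains a C=C double bond, so the unsaturation ending is -ene.
Choose the numbering such that the aldehyde carbon is C-1 by definition.
This places the double bond between C-3 and C-4.
Putting it together: non-3-enal.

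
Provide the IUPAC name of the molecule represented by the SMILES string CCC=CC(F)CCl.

The longest carbon chain that includes the multiple bond has 6 carbons, so the parent hydride is hexane.
The chain contains a C=C double bond, so the unsaturation ending is -ene.
Number the chain so that the substituent locant set {1,2} is lower than {5,6} at the first point of difference.
That gives the double bond between C-3 and C-4; a chloro group at C-1; a fluoro group at C-2.
Prefixes are listed alphabetically: chloro, fluoro.
Assembling the pieces gives 1-chloro-2-fluorohex-3-ene.

1-chloro-2-fluorohex-3-ene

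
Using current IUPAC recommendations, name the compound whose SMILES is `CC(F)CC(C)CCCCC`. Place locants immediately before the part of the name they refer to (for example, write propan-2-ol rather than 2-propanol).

The parent chain contains 9 carbons (nonane).
The numbering direction is chosen so that the substituent locant set {2,4} is lower than {6,8} at the first point of difference.
This places a fluoro group at C-2; a methyl group at C-4.
Prefixes are listed alphabetically: fluoro, methyl.
The name is 2-fluoro-4-methylnonane.

2-fluoro-4-methylnonane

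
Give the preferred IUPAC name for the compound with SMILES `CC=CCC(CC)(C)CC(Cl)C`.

7-chloro-5-ethyl-5-methyloct-2-ene

The longest chain bearing the multiple bond is 8 carbons long (octane).
A C=C double bond in the chain gives the infix -ene-.
Number the chain so that numbering from this end puts the double bond at C-2 rather than C-6.
This places the double bond between C-2 and C-3; a chloro group at C-7; an ethyl group at C-5; a methyl group at C-5.
The substituents are ordered alphabetically, ignoring any di-/tri- multipliers.
Assembling the pieces gives 7-chloro-5-ethyl-5-methyloct-2-ene.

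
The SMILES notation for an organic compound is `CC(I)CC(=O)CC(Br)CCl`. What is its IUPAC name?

The longest chain bearing the carbonyl is 7 carbons long (heptane).
The highest-priority functional group is a ketone (C=O on an internal carbon), so the name ends in -one.
The numbering direction is chosen so that the substituent locant set {1,2,6} is lower than {2,6,7} at the first point of difference.
This places the carbonyl at C-4; a bromo group at C-2; a chloro group at C-1; an iodo group at C-6.
Prefixes are listed alphabetically: bromo, chloro, iodo.
The name is 2-bromo-1-chloro-6-iodoheptan-4-one.

2-bromo-1-chloro-6-iodoheptan-4-one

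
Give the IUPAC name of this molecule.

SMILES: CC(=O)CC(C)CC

4-methylhexan-2-one

The longest chain bearing the carbonyl is 6 carbons long (hexane).
The highest-priority functional group is a ketone (C=O on an internal carbon), so the name ends in -one.
The numbering direction is chosen so that numbering from this end puts the carbonyl group at C-2 rather than C-5.
This places the carbonyl at C-2; a methyl group at C-4.
Assembling the pieces gives 4-methylhexan-2-one.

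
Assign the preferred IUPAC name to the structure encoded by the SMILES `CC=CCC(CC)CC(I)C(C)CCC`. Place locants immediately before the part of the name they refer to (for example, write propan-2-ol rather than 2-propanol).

The longest carbon chain that includes the multiple bond has 11 carbons, so the parent hydride is undecane.
The chain contains a C=C double bond, so the unsaturation ending is -ene.
The numbering direction is chosen so that numbering from this end puts the double bond at C-2 rather than C-9.
With this numbering: the double bond between C-2 and C-3; an ethyl group at C-5; an iodo group at C-7; a methyl group at C-8.
Substituent prefixes are cited in alphabetical order (multiplying prefixes like di-/tri- are ignored for ordering).
The name is 5-ethyl-7-iodo-8-methylundec-2-ene.

5-ethyl-7-iodo-8-methylundec-2-ene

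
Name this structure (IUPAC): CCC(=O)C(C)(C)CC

Counting along the main chain through the carbonyl gives 6 carbons: the parent is hexane.
A ketone (C=O on an internal carbon) is the principal characteristic group, giving the suffix -one.
Choose the numbering such that numbering from this end puts the carbonyl group at C-3 rather than C-4.
That gives the carbonyl at C-3; two methyl groups at C-4.
Putting it together: 4,4-dimethylhexan-3-one.

4,4-dimethylhexan-3-one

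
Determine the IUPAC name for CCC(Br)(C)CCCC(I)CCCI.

8-bromo-1,4-diiodo-8-methyldecane

The longest carbon chain is 10 atoms: the parent is decane.
Number the chain so that the substituent locant set {1,4,8,8} is lower than {3,3,7,10} at the first point of difference.
With this numbering: a bromo group at C-8; iodo groups at C-1 and C-4; a methyl group at C-8.
Prefixes are listed alphabetically: bromo, iodo, methyl.
The name is 8-bromo-1,4-diiodo-8-methyldecane.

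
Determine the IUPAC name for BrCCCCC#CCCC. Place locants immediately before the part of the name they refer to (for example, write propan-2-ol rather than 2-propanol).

The longest carbon chain that includes the multiple bond has 9 carbons, so the parent hydride is nonane.
There is one C≡C triple bond, indicated by the ending -yne.
The numbering direction is chosen so that numbering from this end puts the triple bond at C-4 rather than C-5.
That gives the triple bond between C-4 and C-5; a bromo group at C-9.
Assembling the pieces gives 9-bromonon-4-yne.

9-bromonon-4-yne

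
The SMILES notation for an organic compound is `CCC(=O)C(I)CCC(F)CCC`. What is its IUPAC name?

7-fluoro-4-iododecan-3-one

The longest carbon chain that includes the carbonyl has 10 carbons, so the parent hydride is decane.
A ketone (C=O on an internal carbon) is the principal characteristic group, giving the suffix -one.
The numbering direction is chosen so that numbering from this end puts the carbonyl group at C-3 rather than C-8.
This places the carbonyl at C-3; a fluoro group at C-7; an iodo group at C-4.
Substituent prefixes are cited in alphabetical order (multiplying prefixes like di-/tri- are ignored for ordering).
The name is 7-fluoro-4-iododecan-3-one.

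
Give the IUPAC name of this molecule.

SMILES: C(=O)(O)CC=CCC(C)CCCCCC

The longest carbon chain that includes the –COOH group and the multiple bond has 12 carbons, so the parent hydride is dodecane.
The highest-priority functional group is a carboxylic acid (terminal –COOH), so the name ends in -oic acid.
The chain contains a C=C double bond, so the unsaturation ending is -ene.
Choose the numbering such that the carboxylic acid carbon is C-1 by definition.
With this numbering: the double bond between C-3 and C-4; a methyl group at C-6.
The name is 6-methyldodec-3-enoic acid.

6-methyldodec-3-enoic acid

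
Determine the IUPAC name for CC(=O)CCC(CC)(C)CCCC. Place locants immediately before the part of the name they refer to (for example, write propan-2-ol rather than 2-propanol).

5-ethyl-5-methylnonan-2-one

The longest chain bearing the carbonyl is 9 carbons long (nonane).
The highest-priority functional group is a ketone (C=O on an internal carbon), so the name ends in -one.
The numbering direction is chosen so that numbering from this end puts the carbonyl group at C-2 rather than C-8.
That gives the carbonyl at C-2; an ethyl group at C-5; a methyl group at C-5.
Substituent prefixes are cited in alphabetical order (multiplying prefixes like di-/tri- are ignored for ordering).
Putting it together: 5-ethyl-5-methylnonan-2-one.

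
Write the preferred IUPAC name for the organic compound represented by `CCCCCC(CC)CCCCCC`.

The parent chain contains 12 carbons (dodecane).
The numbering direction is chosen so that the substituent locant set {6} is lower than {7} at the first point of difference.
This places an ethyl group at C-6.
Putting it together: 6-ethyldodecane.

6-ethyldodecane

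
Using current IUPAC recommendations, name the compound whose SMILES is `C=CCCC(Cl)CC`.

5-chlorohept-1-ene

The longest carbon chain that includes the multiple bond has 7 carbons, so the parent hydride is heptane.
A C=C double bond in the chain gives the infix -ene-.
The numbering direction is chosen so that numbering from this end puts the double bond at C-1 rather than C-6.
That gives the double bond between C-1 and C-2; a chloro group at C-5.
The name is 5-chlorohept-1-ene.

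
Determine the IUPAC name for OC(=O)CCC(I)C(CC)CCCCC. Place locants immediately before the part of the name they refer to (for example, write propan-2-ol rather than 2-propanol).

The longest chain bearing the –COOH group is 10 carbons long (decane).
A carboxylic acid (terminal –COOH) is the principal characteristic group, giving the suffix -oic acid.
Choose the numbering such that the carboxylic acid carbon is C-1 by definition.
This places an ethyl group at C-5; an iodo group at C-4.
The substituents are ordered alphabetically, ignoring any di-/tri- multipliers.
Putting it together: 5-ethyl-4-iododecanoic acid.

5-ethyl-4-iododecanoic acid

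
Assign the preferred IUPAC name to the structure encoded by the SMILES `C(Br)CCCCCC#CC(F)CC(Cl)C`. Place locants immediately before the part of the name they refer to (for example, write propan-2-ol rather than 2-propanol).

12-bromo-2-chloro-4-fluorododec-5-yne

Counting along the main chain through the multiple bond gives 12 carbons: the parent is dodecane.
A C≡C triple bond in the chain gives the infix -yne-.
Number the chain so that numbering from this end puts the triple bond at C-5 rather than C-7.
That gives the triple bond between C-5 and C-6; a bromo group at C-12; a chloro group at C-2; a fluoro group at C-4.
The substituents are ordered alphabetically, ignoring any di-/tri- multipliers.
Assembling the pieces gives 12-bromo-2-chloro-4-fluorododec-5-yne.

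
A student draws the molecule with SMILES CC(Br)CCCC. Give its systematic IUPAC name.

The longest carbon chain is 6 atoms: the parent is hexane.
Number the chain so that the substituent locant set {2} is lower than {5} at the first point of difference.
This places a bromo group at C-2.
The name is 2-bromohexane.

2-bromohexane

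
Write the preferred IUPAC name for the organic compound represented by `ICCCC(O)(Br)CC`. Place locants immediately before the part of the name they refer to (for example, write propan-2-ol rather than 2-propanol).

The longest chain bearing the –OH group is 6 carbons long (hexane).
The principal characteristic group is an alcohol (–OH), named with the suffix -ol.
The numbering direction is chosen so that numbering from this end puts the hydroxyl group at C-3 rather than C-4.
This places the hydroxyl at C-3; a bromo group at C-3; an iodo group at C-6.
The substituents are ordered alphabetically, ignoring any di-/tri- multipliers.
Putting it together: 3-bromo-6-iodohexan-3-ol.

3-bromo-6-iodohexan-3-ol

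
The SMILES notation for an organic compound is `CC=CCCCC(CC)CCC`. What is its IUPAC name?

The longest chain bearing the multiple bond is 10 carbons long (decane).
There is one C=C double bond, indicated by the ending -ene.
Choose the numbering such that numbering from this end puts the double bond at C-2 rather than C-8.
This places the double bond between C-2 and C-3; an ethyl group at C-7.
The name is 7-ethyldec-2-ene.

7-ethyldec-2-ene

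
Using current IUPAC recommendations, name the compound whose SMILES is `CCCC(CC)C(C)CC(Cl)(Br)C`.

The longest continuous carbon chain has 8 atoms, so the parent hydride is octane.
The numbering direction is chosen so that the substituent locant set {2,2,4,5} is lower than {4,5,7,7} at the first point of difference.
With this numbering: a bromo group at C-2; a chloro group at C-2; an ethyl group at C-5; a methyl group at C-4.
Prefixes are listed alphabetically: bromo, chloro, ethyl, methyl.
Assembling the pieces gives 2-bromo-2-chloro-5-ethyl-4-methyloctane.

2-bromo-2-chloro-5-ethyl-4-methyloctane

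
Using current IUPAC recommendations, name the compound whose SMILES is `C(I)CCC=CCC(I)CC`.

Counting along the main chain through the multiple bond gives 9 carbons: the parent is nonane.
The chain contains a C=C double bond, so the unsaturation ending is -ene.
The numbering direction is chosen so that numbering from this end puts the double bond at C-4 rather than C-5.
With this numbering: the double bond between C-4 and C-5; iodo groups at C-1 and C-7.
Assembling the pieces gives 1,7-diiodonon-4-ene.

1,7-diiodonon-4-ene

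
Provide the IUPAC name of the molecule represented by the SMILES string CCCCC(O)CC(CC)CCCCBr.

The longest chain bearing the –OH group is 11 carbons long (undecane).
The principal characteristic group is an alcohol (–OH), named with the suffix -ol.
The numbering direction is chosen so that numbering from this end puts the hydroxyl group at C-5 rather than C-7.
With this numbering: the hydroxyl at C-5; a bromo group at C-11; an ethyl group at C-7.
Substituent prefixes are cited in alphabetical order (multiplying prefixes like di-/tri- are ignored for ordering).
The name is 11-bromo-7-ethylundecan-5-ol.

11-bromo-7-ethylundecan-5-ol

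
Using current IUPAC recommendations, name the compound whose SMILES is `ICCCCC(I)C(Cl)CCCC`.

6-chloro-1,5-diiododecane

The longest continuous carbon chain has 10 atoms, so the parent hydride is decane.
Choose the numbering such that the substituent locant set {1,5,6} is lower than {5,6,10} at the first point of difference.
This places a chloro group at C-6; iodo groups at C-1 and C-5.
The substituents are ordered alphabetically, ignoring any di-/tri- multipliers.
The name is 6-chloro-1,5-diiododecane.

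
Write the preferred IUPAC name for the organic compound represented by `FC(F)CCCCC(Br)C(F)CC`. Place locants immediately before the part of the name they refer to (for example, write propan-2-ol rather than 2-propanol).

6-bromo-1,1,7-trifluorononane

The longest carbon chain is 9 atoms: the parent is nonane.
Choose the numbering such that the substituent locant set {1,1,6,7} is lower than {3,4,9,9} at the first point of difference.
This places a bromo group at C-6; fluoro groups at C-1 (×2) and C-7.
Prefixes are listed alphabetically: bromo, fluoro.
Assembling the pieces gives 6-bromo-1,1,7-trifluorononane.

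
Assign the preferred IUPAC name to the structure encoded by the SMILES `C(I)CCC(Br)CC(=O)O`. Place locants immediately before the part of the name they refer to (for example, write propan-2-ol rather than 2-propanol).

The longest chain bearing the –COOH group is 6 carbons long (hexane).
The principal characteristic group is a carboxylic acid (terminal –COOH), named with the suffix -oic acid.
Choose the numbering such that the carboxylic acid carbon is C-1 by definition.
This places a bromo group at C-3; an iodo group at C-6.
Substituent prefixes are cited in alphabetical order (multiplying prefixes like di-/tri- are ignored for ordering).
Putting it together: 3-bromo-6-iodohexanoic acid.

3-bromo-6-iodohexanoic acid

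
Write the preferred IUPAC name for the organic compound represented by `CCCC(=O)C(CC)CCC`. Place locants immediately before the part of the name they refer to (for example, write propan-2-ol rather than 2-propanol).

Counting along the main chain through the carbonyl gives 8 carbons: the parent is octane.
A ketone (C=O on an internal carbon) is the principal characteristic group, giving the suffix -one.
Choose the numbering such that numbering from this end puts the carbonyl group at C-4 rather than C-5.
With this numbering: the carbonyl at C-4; an ethyl group at C-5.
Putting it together: 5-ethyloctan-4-one.

5-ethyloctan-4-one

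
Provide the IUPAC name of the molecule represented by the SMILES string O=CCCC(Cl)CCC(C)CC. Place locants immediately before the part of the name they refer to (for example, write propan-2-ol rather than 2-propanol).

Counting along the main chain through the –CHO group gives 9 carbons: the parent is nonane.
The principal characteristic group is an aldehyde (terminal –CHO), named with the suffix -al.
The numbering direction is chosen so that the aldehyde carbon is C-1 by definition.
With this numbering: a chloro group at C-4; a methyl group at C-7.
The substituents are ordered alphabetically, ignoring any di-/tri- multipliers.
Putting it together: 4-chloro-7-methylnonanal.

4-chloro-7-methylnonanal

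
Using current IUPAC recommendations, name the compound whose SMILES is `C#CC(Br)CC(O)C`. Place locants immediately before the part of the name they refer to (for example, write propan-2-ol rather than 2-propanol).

The longest carbon chain that includes the –OH group and the multiple bond has 6 carbons, so the parent hydride is hexane.
An alcohol (–OH) is the principal characteristic group, giving the suffix -ol.
A C≡C triple bond in the chain gives the infix -yne-.
Choose the numbering such that numbering from this end puts the hydroxyl group at C-2 rather than C-5.
With this numbering: the hydroxyl at C-2; the triple bond between C-5 and C-6; a bromo group at C-4.
Putting it together: 4-bromohex-5-yn-2-ol.

4-bromohex-5-yn-2-ol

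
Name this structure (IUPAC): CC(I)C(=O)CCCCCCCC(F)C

11-fluoro-2-iodododecan-3-one

The longest chain bearing the carbonyl is 12 carbons long (dodecane).
A ketone (C=O on an internal carbon) is the principal characteristic group, giving the suffix -one.
Number the chain so that numbering from this end puts the carbonyl group at C-3 rather than C-10.
That gives the carbonyl at C-3; a fluoro group at C-11; an iodo group at C-2.
The substituents are ordered alphabetically, ignoring any di-/tri- multipliers.
The name is 11-fluoro-2-iodododecan-3-one.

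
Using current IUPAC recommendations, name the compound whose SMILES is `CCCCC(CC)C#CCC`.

The longest chain bearing the multiple bond is 9 carbons long (nonane).
There is one C≡C triple bond, indicated by the ending -yne.
Choose the numbering such that numbering from this end puts the triple bond at C-3 rather than C-6.
With this numbering: the triple bond between C-3 and C-4; an ethyl group at C-5.
Putting it together: 5-ethylnon-3-yne.

5-ethylnon-3-yne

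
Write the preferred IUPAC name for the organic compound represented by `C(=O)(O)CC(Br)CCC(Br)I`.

The longest chain bearing the –COOH group is 6 carbons long (hexane).
The highest-priority functional group is a carboxylic acid (terminal –COOH), so the name ends in -oic acid.
Choose the numbering such that the carboxylic acid carbon is C-1 by definition.
This places bromo groups at C-3 and C-6; an iodo group at C-6.
The substituents are ordered alphabetically, ignoring any di-/tri- multipliers.
Assembling the pieces gives 3,6-dibromo-6-iodohexanoic acid.

3,6-dibromo-6-iodohexanoic acid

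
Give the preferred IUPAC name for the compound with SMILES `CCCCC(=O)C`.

hexan-2-one

The longest carbon chain that includes the carbonyl has 6 carbons, so the parent hydride is hexane.
A ketone (C=O on an internal carbon) is the principal characteristic group, giving the suffix -one.
The numbering direction is chosen so that numbering from this end puts the carbonyl group at C-2 rather than C-5.
This places the carbonyl at C-2.
The name is hexan-2-one.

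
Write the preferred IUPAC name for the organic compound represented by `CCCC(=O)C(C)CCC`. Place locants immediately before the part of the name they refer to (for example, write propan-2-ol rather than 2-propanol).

5-methyloctan-4-one

Counting along the main chain through the carbonyl gives 8 carbons: the parent is octane.
The highest-priority functional group is a ketone (C=O on an internal carbon), so the name ends in -one.
The numbering direction is chosen so that numbering from this end puts the carbonyl group at C-4 rather than C-5.
This places the carbonyl at C-4; a methyl group at C-5.
The name is 5-methyloctan-4-one.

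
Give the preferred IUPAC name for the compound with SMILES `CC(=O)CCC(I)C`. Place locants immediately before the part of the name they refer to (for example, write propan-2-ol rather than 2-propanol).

Counting along the main chain through the carbonyl gives 6 carbons: the parent is hexane.
The principal characteristic group is a ketone (C=O on an internal carbon), named with the suffix -one.
Choose the numbering such that numbering from this end puts the carbonyl group at C-2 rather than C-5.
This places the carbonyl at C-2; an iodo group at C-5.
Putting it together: 5-iodohexan-2-one.

5-iodohexan-2-one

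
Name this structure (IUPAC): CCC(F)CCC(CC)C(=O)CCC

The longest carbon chain that includes the carbonyl has 10 carbons, so the parent hydride is decane.
The highest-priority functional group is a ketone (C=O on an internal carbon), so the name ends in -one.
The numbering direction is chosen so that numbering from this end puts the carbonyl group at C-4 rather than C-7.
That gives the carbonyl at C-4; an ethyl group at C-5; a fluoro group at C-8.
Substituent prefixes are cited in alphabetical order (multiplying prefixes like di-/tri- are ignored for ordering).
Assembling the pieces gives 5-ethyl-8-fluorodecan-4-one.

5-ethyl-8-fluorodecan-4-one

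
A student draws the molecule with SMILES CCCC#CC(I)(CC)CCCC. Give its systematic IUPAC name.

6-ethyl-6-iododec-4-yne

The longest chain bearing the multiple bond is 10 carbons long (decane).
There is one C≡C triple bond, indicated by the ending -yne.
Choose the numbering such that numbering from this end puts the triple bond at C-4 rather than C-6.
That gives the triple bond between C-4 and C-5; an ethyl group at C-6; an iodo group at C-6.
The substituents are ordered alphabetically, ignoring any di-/tri- multipliers.
The name is 6-ethyl-6-iododec-4-yne.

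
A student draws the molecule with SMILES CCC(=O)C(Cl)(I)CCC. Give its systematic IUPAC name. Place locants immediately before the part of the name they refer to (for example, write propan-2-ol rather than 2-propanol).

4-chloro-4-iodoheptan-3-one

The longest chain bearing the carbonyl is 7 carbons long (heptane).
A ketone (C=O on an internal carbon) is the principal characteristic group, giving the suffix -one.
Number the chain so that numbering from this end puts the carbonyl group at C-3 rather than C-5.
That gives the carbonyl at C-3; a chloro group at C-4; an iodo group at C-4.
The substituents are ordered alphabetically, ignoring any di-/tri- multipliers.
Assembling the pieces gives 4-chloro-4-iodoheptan-3-one.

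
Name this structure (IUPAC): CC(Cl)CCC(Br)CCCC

The parent chain contains 9 carbons (nonane).
Number the chain so that the substituent locant set {2,5} is lower than {5,8} at the first point of difference.
This places a bromo group at C-5; a chloro group at C-2.
The substituents are ordered alphabetically, ignoring any di-/tri- multipliers.
The name is 5-bromo-2-chlorononane.

5-bromo-2-chlorononane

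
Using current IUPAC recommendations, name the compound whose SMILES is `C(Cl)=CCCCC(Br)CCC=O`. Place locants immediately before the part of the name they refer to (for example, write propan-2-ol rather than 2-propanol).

Counting along the main chain through the –CHO group and the multiple bond gives 9 carbons: the parent is nonane.
The principal characteristic group is an aldehyde (terminal –CHO), named with the suffix -al.
A C=C double bond in the chain gives the infix -ene-.
Choose the numbering such that the aldehyde carbon is C-1 by definition.
That gives the double bond between C-8 and C-9; a bromo group at C-4; a chloro group at C-9.
The substituents are ordered alphabetically, ignoring any di-/tri- multipliers.
The name is 4-bromo-9-chloronon-8-enal.

4-bromo-9-chloronon-8-enal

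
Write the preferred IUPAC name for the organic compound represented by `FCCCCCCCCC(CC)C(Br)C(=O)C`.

3-bromo-4-ethyl-12-fluorododecan-2-one

Counting along the main chain through the carbonyl gives 12 carbons: the parent is dodecane.
The highest-priority functional group is a ketone (C=O on an internal carbon), so the name ends in -one.
The numbering direction is chosen so that numbering from this end puts the carbonyl group at C-2 rather than C-11.
That gives the carbonyl at C-2; a bromo group at C-3; an ethyl group at C-4; a fluoro group at C-12.
The substituents are ordered alphabetically, ignoring any di-/tri- multipliers.
The name is 3-bromo-4-ethyl-12-fluorododecan-2-one.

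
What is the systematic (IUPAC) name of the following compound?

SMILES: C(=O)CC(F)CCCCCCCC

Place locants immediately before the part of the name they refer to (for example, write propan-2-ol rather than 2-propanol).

3-fluoroundecanal

The longest chain bearing the –CHO group is 11 carbons long (undecane).
The principal characteristic group is an aldehyde (terminal –CHO), named with the suffix -al.
Choose the numbering such that the aldehyde carbon is C-1 by definition.
This places a fluoro group at C-3.
Assembling the pieces gives 3-fluoroundecanal.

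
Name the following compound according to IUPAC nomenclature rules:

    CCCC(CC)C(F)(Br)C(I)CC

4-bromo-5-ethyl-4-fluoro-3-iodooctane

The parent chain contains 8 carbons (octane).
Choose the numbering such that the substituent locant set {3,4,4,5} is lower than {4,5,5,6} at the first point of difference.
This places a bromo group at C-4; an ethyl group at C-5; a fluoro group at C-4; an iodo group at C-3.
Substituent prefixes are cited in alphabetical order (multiplying prefixes like di-/tri- are ignored for ordering).
Putting it together: 4-bromo-5-ethyl-4-fluoro-3-iodooctane.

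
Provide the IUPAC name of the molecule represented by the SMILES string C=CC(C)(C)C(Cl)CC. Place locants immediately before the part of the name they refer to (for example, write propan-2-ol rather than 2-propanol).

4-chloro-3,3-dimethylhex-1-ene

The longest carbon chain that includes the multiple bond has 6 carbons, so the parent hydride is hexane.
A C=C double bond in the chain gives the infix -ene-.
The numbering direction is chosen so that numbering from this end puts the double bond at C-1 rather than C-5.
That gives the double bond between C-1 and C-2; a chloro group at C-4; two methyl groups at C-3.
The substituents are ordered alphabetically, ignoring any di-/tri- multipliers.
The name is 4-chloro-3,3-dimethylhex-1-ene.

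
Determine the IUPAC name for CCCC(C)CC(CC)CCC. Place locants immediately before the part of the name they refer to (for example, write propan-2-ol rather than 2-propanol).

The longest continuous carbon chain has 9 atoms, so the parent hydride is nonane.
The numbering direction is chosen so that the locant sets are identical either way, so the alphabetically earlier ethyl substituent takes the lower locant (4 rather than 6).
This places an ethyl group at C-4; a methyl group at C-6.
Substituent prefixes are cited in alphabetical order (multiplying prefixes like di-/tri- are ignored for ordering).
Putting it together: 4-ethyl-6-methylnonane.

4-ethyl-6-methylnonane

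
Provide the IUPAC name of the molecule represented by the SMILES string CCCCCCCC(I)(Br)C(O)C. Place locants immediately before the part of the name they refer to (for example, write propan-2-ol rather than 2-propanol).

The longest carbon chain that includes the –OH group has 10 carbons, so the parent hydride is decane.
The principal characteristic group is an alcohol (–OH), named with the suffix -ol.
The numbering direction is chosen so that numbering from this end puts the hydroxyl group at C-2 rather than C-9.
That gives the hydroxyl at C-2; a bromo group at C-3; an iodo group at C-3.
The substituents are ordered alphabetically, ignoring any di-/tri- multipliers.
Putting it together: 3-bromo-3-iododecan-2-ol.

3-bromo-3-iododecan-2-ol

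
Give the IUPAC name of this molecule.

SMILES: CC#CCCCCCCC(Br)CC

10-bromododec-2-yne

Counting along the main chain through the multiple bond gives 12 carbons: the parent is dodecane.
There is one C≡C triple bond, indicated by the ending -yne.
The numbering direction is chosen so that numbering from this end puts the triple bond at C-2 rather than C-10.
That gives the triple bond between C-2 and C-3; a bromo group at C-10.
Putting it together: 10-bromododec-2-yne.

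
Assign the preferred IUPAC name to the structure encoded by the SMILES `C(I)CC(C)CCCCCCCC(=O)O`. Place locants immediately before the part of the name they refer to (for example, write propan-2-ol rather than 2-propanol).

11-iodo-9-methylundecanoic acid

Counting along the main chain through the –COOH group gives 11 carbons: the parent is undecane.
A carboxylic acid (terminal –COOH) is the principal characteristic group, giving the suffix -oic acid.
The numbering direction is chosen so that the carboxylic acid carbon is C-1 by definition.
That gives an iodo group at C-11; a methyl group at C-9.
The substituents are ordered alphabetically, ignoring any di-/tri- multipliers.
The name is 11-iodo-9-methylundecanoic acid.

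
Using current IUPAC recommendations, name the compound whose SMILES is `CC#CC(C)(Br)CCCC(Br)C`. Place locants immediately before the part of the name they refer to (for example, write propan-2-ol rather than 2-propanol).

4,8-dibromo-4-methylnon-2-yne

Counting along the main chain through the multiple bond gives 9 carbons: the parent is nonane.
A C≡C triple bond in the chain gives the infix -yne-.
Choose the numbering such that numbering from this end puts the triple bond at C-2 rather than C-7.
That gives the triple bond between C-2 and C-3; bromo groups at C-4 and C-8; a methyl group at C-4.
Substituent prefixes are cited in alphabetical order (multiplying prefixes like di-/tri- are ignored for ordering).
The name is 4,8-dibromo-4-methylnon-2-yne.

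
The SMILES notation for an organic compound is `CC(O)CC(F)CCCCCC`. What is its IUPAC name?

The longest chain bearing the –OH group is 10 carbons long (decane).
The principal characteristic group is an alcohol (–OH), named with the suffix -ol.
Choose the numbering such that numbering from this end puts the hydroxyl group at C-2 rather than C-9.
That gives the hydroxyl at C-2; a fluoro group at C-4.
Putting it together: 4-fluorodecan-2-ol.

4-fluorodecan-2-ol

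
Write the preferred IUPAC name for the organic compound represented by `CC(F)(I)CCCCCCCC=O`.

9-fluoro-9-iododecanal

The longest carbon chain that includes the –CHO group has 10 carbons, so the parent hydride is decane.
The principal characteristic group is an aldehyde (terminal –CHO), named with the suffix -al.
The numbering direction is chosen so that the aldehyde carbon is C-1 by definition.
With this numbering: a fluoro group at C-9; an iodo group at C-9.
Prefixes are listed alphabetically: fluoro, iodo.
Assembling the pieces gives 9-fluoro-9-iododecanal.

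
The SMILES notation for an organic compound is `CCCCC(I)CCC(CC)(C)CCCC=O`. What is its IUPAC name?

Counting along the main chain through the –CHO group gives 12 carbons: the parent is dodecane.
An aldehyde (terminal –CHO) is the principal characteristic group, giving the suffix -al.
Number the chain so that the aldehyde carbon is C-1 by definition.
This places an ethyl group at C-5; an iodo group at C-8; a methyl group at C-5.
Prefixes are listed alphabetically: ethyl, iodo, methyl.
The name is 5-ethyl-8-iodo-5-methyldodecanal.

5-ethyl-8-iodo-5-methyldodecanal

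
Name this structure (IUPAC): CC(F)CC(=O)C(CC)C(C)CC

Counting along the main chain through the carbonyl gives 8 carbons: the parent is octane.
The highest-priority functional group is a ketone (C=O on an internal carbon), so the name ends in -one.
The numbering direction is chosen so that numbering from this end puts the carbonyl group at C-4 rather than C-5.
That gives the carbonyl at C-4; an ethyl group at C-5; a fluoro group at C-2; a methyl group at C-6.
The substituents are ordered alphabetically, ignoring any di-/tri- multipliers.
The name is 5-ethyl-2-fluoro-6-methyloctan-4-one.

5-ethyl-2-fluoro-6-methyloctan-4-one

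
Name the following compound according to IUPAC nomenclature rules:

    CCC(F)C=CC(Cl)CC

3-chloro-6-fluorooct-4-ene

Counting along the main chain through the multiple bond gives 8 carbons: the parent is octane.
There is one C=C double bond, indicated by the ending -ene.
The numbering direction is chosen so that the locant sets are identical either way, so the alphabetically earlier chloro substituent takes the lower locant (3 rather than 6).
With this numbering: the double bond between C-4 and C-5; a chloro group at C-3; a fluoro group at C-6.
Substituent prefixes are cited in alphabetical order (multiplying prefixes like di-/tri- are ignored for ordering).
The name is 3-chloro-6-fluorooct-4-ene.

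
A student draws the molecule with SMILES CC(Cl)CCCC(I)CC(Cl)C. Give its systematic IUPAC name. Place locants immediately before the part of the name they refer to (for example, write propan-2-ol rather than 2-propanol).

The longest carbon chain is 9 atoms: the parent is nonane.
Number the chain so that the substituent locant set {2,4,8} is lower than {2,6,8} at the first point of difference.
This places chloro groups at C-2 and C-8; an iodo group at C-4.
Prefixes are listed alphabetically: chloro, iodo.
Assembling the pieces gives 2,8-dichloro-4-iodononane.

2,8-dichloro-4-iodononane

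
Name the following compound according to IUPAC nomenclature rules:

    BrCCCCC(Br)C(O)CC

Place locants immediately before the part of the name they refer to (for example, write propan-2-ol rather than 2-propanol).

4,8-dibromooctan-3-ol

The longest chain bearing the –OH group is 8 carbons long (octane).
An alcohol (–OH) is the principal characteristic group, giving the suffix -ol.
The numbering direction is chosen so that numbering from this end puts the hydroxyl group at C-3 rather than C-6.
This places the hydroxyl at C-3; bromo groups at C-4 and C-8.
The name is 4,8-dibromooctan-3-ol.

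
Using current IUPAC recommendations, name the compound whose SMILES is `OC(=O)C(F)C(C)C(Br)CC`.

4-bromo-2-fluoro-3-methylhexanoic acid

Counting along the main chain through the –COOH group gives 6 carbons: the parent is hexane.
The highest-priority functional group is a carboxylic acid (terminal –COOH), so the name ends in -oic acid.
Choose the numbering such that the carboxylic acid carbon is C-1 by definition.
That gives a bromo group at C-4; a fluoro group at C-2; a methyl group at C-3.
Prefixes are listed alphabetically: bromo, fluoro, methyl.
The name is 4-bromo-2-fluoro-3-methylhexanoic acid.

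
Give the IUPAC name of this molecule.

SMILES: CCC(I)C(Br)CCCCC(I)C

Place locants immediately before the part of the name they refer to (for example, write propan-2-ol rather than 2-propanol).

The longest carbon chain is 10 atoms: the parent is decane.
The numbering direction is chosen so that the substituent locant set {2,7,8} is lower than {3,4,9} at the first point of difference.
This places a bromo group at C-7; iodo groups at C-2 and C-8.
Substituent prefixes are cited in alphabetical order (multiplying prefixes like di-/tri- are ignored for ordering).
Assembling the pieces gives 7-bromo-2,8-diiododecane.

7-bromo-2,8-diiododecane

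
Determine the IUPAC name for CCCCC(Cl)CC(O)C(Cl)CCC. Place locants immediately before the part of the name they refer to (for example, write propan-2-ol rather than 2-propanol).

4,7-dichloroundecan-5-ol

Counting along the main chain through the –OH group gives 11 carbons: the parent is undecane.
The highest-priority functional group is an alcohol (–OH), so the name ends in -ol.
Choose the numbering such that numbering from this end puts the hydroxyl group at C-5 rather than C-7.
With this numbering: the hydroxyl at C-5; chloro groups at C-4 and C-7.
The name is 4,7-dichloroundecan-5-ol.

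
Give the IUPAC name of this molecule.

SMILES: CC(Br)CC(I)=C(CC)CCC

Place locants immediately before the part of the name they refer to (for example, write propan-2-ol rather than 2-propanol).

The longest chain bearing the multiple bond is 8 carbons long (octane).
A C=C double bond in the chain gives the infix -ene-.
Choose the numbering such that the substituent locant set {2,4,5} is lower than {4,5,7} at the first point of difference.
This places the double bond between C-4 and C-5; a bromo group at C-2; an ethyl group at C-5; an iodo group at C-4.
The substituents are ordered alphabetically, ignoring any di-/tri- multipliers.
Assembling the pieces gives 2-bromo-5-ethyl-4-iodooct-4-ene.

2-bromo-5-ethyl-4-iodooct-4-ene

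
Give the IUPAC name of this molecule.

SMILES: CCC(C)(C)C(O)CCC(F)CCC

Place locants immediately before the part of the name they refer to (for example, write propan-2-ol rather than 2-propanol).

7-fluoro-3,3-dimethyldecan-4-ol

The longest chain bearing the –OH group is 10 carbons long (decane).
An alcohol (–OH) is the principal characteristic group, giving the suffix -ol.
Choose the numbering such that numbering from this end puts the hydroxyl group at C-4 rather than C-7.
With this numbering: the hydroxyl at C-4; a fluoro group at C-7; two methyl groups at C-3.
Substituent prefixes are cited in alphabetical order (multiplying prefixes like di-/tri- are ignored for ordering).
Putting it together: 7-fluoro-3,3-dimethyldecan-4-ol.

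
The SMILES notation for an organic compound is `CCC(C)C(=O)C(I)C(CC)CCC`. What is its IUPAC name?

The longest chain bearing the carbonyl is 9 carbons long (nonane).
The highest-priority functional group is a ketone (C=O on an internal carbon), so the name ends in -one.
Number the chain so that numbering from this end puts the carbonyl group at C-4 rather than C-6.
That gives the carbonyl at C-4; an ethyl group at C-6; an iodo group at C-5; a methyl group at C-3.
The substituents are ordered alphabetically, ignoring any di-/tri- multipliers.
Putting it together: 6-ethyl-5-iodo-3-methylnonan-4-one.

6-ethyl-5-iodo-3-methylnonan-4-one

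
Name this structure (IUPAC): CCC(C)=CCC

The longest chain bearing the multiple bond is 6 carbons long (hexane).
The chain contains a C=C double bond, so the unsaturation ending is -ene.
Number the chain so that the substituent locant set {3} is lower than {4} at the first point of difference.
This places the double bond between C-3 and C-4; a methyl group at C-3.
Putting it together: 3-methylhex-3-ene.

3-methylhex-3-ene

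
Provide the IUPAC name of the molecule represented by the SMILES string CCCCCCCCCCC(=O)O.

undecanoic acid

Counting along the main chain through the –COOH group gives 11 carbons: the parent is undecane.
The principal characteristic group is a carboxylic acid (terminal –COOH), named with the suffix -oic acid.
The numbering direction is chosen so that the carboxylic acid carbon is C-1 by definition.
Putting it together: undecanoic acid.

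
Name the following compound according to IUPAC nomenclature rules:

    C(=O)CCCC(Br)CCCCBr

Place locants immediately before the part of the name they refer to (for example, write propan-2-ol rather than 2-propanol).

5,9-dibromononanal

Counting along the main chain through the –CHO group gives 9 carbons: the parent is nonane.
An aldehyde (terminal –CHO) is the principal characteristic group, giving the suffix -al.
The numbering direction is chosen so that the aldehyde carbon is C-1 by definition.
That gives bromo groups at C-5 and C-9.
Putting it together: 5,9-dibromononanal.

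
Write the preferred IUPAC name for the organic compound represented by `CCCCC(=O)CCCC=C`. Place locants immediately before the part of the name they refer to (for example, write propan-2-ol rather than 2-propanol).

dec-9-en-5-one

Counting along the main chain through the carbonyl and the multiple bond gives 10 carbons: the parent is decane.
The principal characteristic group is a ketone (C=O on an internal carbon), named with the suffix -one.
There is one C=C double bond, indicated by the ending -ene.
Number the chain so that numbering from this end puts the carbonyl group at C-5 rather than C-6.
This places the carbonyl at C-5; the double bond between C-9 and C-10.
Assembling the pieces gives dec-9-en-5-one.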